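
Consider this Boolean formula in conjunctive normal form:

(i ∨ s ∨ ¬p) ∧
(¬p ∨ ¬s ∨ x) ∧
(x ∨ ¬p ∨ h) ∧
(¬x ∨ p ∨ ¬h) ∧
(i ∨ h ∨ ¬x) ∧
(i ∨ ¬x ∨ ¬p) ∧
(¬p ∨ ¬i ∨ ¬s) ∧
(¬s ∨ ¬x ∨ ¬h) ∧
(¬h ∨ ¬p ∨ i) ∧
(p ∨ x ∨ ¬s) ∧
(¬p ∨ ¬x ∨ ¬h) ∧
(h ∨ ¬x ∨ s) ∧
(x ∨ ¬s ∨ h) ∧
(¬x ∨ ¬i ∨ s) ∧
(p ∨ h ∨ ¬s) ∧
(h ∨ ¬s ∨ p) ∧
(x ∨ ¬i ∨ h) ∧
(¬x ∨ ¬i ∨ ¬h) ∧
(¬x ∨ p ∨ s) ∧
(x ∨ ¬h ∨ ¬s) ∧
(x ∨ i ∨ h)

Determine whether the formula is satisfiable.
Yes

Yes, the formula is satisfiable.

One satisfying assignment is: i=False, p=False, x=False, h=True, s=False

Verification: With this assignment, all 21 clauses evaluate to true.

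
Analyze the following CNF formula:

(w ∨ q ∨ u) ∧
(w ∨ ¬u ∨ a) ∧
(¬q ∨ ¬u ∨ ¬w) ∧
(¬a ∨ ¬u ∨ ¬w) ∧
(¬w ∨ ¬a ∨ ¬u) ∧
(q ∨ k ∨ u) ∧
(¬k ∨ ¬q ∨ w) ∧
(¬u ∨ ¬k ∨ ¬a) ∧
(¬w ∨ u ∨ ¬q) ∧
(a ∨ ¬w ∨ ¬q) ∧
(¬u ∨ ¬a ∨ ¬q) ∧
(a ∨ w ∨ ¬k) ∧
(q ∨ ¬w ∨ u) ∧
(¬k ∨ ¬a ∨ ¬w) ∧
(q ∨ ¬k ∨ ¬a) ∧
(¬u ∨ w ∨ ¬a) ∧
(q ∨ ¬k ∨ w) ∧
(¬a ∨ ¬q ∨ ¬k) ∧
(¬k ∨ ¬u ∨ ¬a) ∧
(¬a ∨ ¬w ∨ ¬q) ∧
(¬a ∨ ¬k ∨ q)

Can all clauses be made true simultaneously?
Yes

Yes, the formula is satisfiable.

One satisfying assignment is: u=False, w=False, k=False, a=False, q=True

Verification: With this assignment, all 21 clauses evaluate to true.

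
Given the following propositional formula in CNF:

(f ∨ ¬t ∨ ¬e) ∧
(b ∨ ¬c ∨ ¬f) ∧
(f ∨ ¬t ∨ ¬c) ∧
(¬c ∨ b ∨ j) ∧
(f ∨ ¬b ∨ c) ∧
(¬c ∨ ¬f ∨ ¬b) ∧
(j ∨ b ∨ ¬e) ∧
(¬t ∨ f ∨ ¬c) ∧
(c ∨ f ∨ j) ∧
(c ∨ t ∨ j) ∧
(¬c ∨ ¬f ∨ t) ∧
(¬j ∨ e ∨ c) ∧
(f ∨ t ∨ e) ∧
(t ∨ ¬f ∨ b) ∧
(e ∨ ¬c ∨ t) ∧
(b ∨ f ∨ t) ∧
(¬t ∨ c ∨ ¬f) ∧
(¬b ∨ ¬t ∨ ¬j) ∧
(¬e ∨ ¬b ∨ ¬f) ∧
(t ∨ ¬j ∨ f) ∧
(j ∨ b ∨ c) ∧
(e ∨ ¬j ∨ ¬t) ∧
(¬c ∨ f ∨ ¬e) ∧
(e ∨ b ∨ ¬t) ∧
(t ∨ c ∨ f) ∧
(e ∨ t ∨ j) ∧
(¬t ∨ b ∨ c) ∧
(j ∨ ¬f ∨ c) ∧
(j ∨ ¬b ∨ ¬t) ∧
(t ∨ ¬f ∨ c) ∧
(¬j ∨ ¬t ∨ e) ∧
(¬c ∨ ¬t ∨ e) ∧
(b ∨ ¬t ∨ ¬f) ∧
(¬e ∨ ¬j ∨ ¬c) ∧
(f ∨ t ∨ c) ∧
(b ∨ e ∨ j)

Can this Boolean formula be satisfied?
No

No, the formula is not satisfiable.

No assignment of truth values to the variables can make all 36 clauses true simultaneously.

The formula is UNSAT (unsatisfiable).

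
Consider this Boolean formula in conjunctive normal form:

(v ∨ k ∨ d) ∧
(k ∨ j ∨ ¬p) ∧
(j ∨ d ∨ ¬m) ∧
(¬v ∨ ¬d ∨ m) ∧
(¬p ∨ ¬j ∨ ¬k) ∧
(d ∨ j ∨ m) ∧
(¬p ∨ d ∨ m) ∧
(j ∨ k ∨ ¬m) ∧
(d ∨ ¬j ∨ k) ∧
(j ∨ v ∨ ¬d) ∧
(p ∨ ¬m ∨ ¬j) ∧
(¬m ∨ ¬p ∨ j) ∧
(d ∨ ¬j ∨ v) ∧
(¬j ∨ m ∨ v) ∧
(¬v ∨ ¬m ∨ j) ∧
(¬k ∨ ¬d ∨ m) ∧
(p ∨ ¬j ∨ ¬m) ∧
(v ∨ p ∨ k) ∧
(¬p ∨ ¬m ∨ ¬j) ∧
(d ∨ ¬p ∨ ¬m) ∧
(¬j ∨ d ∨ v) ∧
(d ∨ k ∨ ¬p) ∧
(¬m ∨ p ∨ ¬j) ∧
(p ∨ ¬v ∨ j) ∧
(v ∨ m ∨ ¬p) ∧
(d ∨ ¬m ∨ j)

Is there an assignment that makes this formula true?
Yes

Yes, the formula is satisfiable.

One satisfying assignment is: j=True, k=True, p=False, v=True, d=False, m=False

Verification: With this assignment, all 26 clauses evaluate to true.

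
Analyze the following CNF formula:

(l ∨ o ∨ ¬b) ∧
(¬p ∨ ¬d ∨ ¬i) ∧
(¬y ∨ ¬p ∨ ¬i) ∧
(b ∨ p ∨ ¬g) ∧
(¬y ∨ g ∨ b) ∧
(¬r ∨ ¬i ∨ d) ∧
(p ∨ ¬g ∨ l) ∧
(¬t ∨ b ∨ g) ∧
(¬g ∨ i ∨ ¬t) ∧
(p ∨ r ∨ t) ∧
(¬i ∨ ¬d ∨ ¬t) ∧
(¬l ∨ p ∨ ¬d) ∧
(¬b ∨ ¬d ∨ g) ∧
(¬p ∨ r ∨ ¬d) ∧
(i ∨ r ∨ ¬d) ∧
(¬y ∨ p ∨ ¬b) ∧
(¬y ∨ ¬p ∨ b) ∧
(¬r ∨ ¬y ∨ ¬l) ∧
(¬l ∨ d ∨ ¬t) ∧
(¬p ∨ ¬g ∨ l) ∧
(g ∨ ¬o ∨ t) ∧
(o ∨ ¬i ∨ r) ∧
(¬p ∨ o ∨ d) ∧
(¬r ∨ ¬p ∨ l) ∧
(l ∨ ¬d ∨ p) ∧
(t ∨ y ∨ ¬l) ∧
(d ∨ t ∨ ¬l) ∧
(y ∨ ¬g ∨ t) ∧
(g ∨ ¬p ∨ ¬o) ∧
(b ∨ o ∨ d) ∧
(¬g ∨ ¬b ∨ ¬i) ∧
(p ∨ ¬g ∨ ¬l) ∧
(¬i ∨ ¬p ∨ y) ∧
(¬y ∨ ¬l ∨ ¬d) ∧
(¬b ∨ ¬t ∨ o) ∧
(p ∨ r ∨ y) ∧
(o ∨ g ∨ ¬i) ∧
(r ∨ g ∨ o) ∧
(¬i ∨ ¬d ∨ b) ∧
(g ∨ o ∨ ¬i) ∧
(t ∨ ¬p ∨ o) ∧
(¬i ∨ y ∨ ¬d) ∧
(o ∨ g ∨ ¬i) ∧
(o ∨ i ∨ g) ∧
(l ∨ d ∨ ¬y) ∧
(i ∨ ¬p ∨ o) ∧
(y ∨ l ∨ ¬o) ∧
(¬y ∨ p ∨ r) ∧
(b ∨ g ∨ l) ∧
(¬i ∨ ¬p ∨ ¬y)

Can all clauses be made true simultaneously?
No

No, the formula is not satisfiable.

No assignment of truth values to the variables can make all 50 clauses true simultaneously.

The formula is UNSAT (unsatisfiable).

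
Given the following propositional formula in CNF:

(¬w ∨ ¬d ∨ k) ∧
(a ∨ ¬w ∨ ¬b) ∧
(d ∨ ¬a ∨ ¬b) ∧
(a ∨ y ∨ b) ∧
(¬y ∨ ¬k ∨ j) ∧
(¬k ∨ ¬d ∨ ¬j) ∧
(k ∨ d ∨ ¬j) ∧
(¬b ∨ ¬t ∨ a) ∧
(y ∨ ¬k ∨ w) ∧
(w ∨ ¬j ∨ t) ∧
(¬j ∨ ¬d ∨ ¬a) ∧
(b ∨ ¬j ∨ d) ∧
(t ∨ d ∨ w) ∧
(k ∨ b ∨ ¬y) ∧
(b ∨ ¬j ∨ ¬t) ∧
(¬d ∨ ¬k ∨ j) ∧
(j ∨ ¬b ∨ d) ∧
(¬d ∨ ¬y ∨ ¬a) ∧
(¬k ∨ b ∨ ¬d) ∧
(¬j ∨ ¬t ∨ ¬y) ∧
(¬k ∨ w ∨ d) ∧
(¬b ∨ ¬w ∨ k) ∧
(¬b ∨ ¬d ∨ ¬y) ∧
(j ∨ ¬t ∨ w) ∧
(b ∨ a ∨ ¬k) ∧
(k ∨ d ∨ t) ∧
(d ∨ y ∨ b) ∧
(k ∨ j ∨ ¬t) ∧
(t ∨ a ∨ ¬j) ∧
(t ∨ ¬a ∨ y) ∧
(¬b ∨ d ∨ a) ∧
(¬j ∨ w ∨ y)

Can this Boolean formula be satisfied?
Yes

Yes, the formula is satisfiable.

One satisfying assignment is: j=False, d=True, b=True, t=False, y=False, a=False, k=False, w=False

Verification: With this assignment, all 32 clauses evaluate to true.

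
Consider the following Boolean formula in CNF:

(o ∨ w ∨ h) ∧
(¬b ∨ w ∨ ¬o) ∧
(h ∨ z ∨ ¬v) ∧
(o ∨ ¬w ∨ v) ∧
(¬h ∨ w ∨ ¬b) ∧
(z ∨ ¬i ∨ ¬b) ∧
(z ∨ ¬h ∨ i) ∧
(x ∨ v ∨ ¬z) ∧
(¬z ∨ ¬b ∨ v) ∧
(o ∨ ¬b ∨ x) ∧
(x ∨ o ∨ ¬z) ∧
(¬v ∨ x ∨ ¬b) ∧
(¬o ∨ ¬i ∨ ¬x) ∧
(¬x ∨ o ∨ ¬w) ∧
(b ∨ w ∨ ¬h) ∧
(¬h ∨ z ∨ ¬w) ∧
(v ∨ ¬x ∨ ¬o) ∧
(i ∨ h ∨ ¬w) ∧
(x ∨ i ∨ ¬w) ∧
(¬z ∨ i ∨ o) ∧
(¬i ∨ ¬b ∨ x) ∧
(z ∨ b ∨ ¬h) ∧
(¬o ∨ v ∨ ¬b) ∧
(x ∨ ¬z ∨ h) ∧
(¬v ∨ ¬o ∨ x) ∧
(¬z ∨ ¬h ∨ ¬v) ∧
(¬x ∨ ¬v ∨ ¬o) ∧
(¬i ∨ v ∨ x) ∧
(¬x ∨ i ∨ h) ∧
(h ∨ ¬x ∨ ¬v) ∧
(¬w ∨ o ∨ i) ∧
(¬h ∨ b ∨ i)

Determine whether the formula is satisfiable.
Yes

Yes, the formula is satisfiable.

One satisfying assignment is: b=False, v=False, x=False, z=False, h=False, w=False, i=False, o=True

Verification: With this assignment, all 32 clauses evaluate to true.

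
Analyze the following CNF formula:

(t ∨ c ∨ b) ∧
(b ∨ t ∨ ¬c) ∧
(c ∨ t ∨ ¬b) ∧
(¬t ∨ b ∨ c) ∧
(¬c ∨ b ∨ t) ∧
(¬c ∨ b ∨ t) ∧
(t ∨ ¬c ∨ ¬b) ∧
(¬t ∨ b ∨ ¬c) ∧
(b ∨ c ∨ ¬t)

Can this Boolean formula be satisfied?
Yes

Yes, the formula is satisfiable.

One satisfying assignment is: t=True, b=True, c=False

Verification: With this assignment, all 9 clauses evaluate to true.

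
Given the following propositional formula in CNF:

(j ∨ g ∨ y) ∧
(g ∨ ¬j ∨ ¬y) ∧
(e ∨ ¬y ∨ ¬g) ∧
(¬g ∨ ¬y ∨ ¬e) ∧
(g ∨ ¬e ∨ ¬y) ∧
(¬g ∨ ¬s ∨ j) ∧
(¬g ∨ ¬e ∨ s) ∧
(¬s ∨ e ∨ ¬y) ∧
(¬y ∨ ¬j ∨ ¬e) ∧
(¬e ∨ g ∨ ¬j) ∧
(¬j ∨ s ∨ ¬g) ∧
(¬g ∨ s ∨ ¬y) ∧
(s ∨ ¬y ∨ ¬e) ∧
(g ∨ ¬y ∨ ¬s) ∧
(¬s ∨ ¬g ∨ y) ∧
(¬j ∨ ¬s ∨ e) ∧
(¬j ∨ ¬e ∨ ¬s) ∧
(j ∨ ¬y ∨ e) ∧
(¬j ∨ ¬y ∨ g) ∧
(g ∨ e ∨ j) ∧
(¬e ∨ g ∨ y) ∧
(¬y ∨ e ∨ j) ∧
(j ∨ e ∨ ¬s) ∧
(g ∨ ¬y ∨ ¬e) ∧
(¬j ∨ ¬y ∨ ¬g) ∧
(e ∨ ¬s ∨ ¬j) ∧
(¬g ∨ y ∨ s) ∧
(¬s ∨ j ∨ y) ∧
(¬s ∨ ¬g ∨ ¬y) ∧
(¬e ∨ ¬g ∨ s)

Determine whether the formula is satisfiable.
Yes

Yes, the formula is satisfiable.

One satisfying assignment is: j=True, g=False, s=False, e=False, y=False

Verification: With this assignment, all 30 clauses evaluate to true.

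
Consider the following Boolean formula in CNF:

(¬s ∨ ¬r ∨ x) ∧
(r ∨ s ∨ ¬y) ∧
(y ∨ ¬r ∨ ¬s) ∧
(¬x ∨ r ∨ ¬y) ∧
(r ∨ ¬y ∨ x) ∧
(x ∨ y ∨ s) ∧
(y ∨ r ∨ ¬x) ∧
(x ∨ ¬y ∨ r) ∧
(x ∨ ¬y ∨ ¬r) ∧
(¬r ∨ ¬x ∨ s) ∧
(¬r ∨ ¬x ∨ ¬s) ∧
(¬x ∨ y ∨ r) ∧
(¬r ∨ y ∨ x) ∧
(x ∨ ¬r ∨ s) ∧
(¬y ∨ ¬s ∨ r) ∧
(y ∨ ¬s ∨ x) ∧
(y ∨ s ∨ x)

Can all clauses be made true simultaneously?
No

No, the formula is not satisfiable.

No assignment of truth values to the variables can make all 17 clauses true simultaneously.

The formula is UNSAT (unsatisfiable).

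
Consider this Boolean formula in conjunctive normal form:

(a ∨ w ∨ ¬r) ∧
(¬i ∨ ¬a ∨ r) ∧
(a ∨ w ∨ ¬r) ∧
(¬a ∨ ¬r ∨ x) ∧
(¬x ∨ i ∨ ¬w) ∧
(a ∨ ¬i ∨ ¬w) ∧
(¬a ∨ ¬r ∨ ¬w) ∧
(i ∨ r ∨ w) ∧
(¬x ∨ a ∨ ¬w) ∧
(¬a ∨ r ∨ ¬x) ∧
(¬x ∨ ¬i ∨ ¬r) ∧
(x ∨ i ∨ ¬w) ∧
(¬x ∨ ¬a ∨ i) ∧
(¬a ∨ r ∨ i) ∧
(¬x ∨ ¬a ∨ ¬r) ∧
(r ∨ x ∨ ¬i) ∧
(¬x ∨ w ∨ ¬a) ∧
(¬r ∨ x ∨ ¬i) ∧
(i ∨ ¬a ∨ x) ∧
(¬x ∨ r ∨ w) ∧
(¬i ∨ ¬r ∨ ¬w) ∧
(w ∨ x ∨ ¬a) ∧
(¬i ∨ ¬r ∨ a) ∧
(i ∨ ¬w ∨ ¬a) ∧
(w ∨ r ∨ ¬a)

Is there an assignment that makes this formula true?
No

No, the formula is not satisfiable.

No assignment of truth values to the variables can make all 25 clauses true simultaneously.

The formula is UNSAT (unsatisfiable).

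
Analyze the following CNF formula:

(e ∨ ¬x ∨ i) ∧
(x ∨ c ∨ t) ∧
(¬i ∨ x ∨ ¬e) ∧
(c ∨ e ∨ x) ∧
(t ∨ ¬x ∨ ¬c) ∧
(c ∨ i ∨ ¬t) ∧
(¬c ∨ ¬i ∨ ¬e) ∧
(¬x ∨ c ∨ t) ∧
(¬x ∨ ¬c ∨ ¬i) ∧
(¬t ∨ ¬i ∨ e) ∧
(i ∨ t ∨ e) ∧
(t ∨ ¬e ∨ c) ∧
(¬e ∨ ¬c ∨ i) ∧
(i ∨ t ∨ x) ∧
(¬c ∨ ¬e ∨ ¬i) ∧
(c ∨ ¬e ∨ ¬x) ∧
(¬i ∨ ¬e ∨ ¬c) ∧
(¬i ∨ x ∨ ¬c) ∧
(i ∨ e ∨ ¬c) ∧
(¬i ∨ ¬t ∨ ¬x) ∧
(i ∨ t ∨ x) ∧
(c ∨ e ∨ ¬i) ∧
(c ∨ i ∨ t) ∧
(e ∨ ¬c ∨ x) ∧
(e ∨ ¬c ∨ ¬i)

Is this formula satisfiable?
No

No, the formula is not satisfiable.

No assignment of truth values to the variables can make all 25 clauses true simultaneously.

The formula is UNSAT (unsatisfiable).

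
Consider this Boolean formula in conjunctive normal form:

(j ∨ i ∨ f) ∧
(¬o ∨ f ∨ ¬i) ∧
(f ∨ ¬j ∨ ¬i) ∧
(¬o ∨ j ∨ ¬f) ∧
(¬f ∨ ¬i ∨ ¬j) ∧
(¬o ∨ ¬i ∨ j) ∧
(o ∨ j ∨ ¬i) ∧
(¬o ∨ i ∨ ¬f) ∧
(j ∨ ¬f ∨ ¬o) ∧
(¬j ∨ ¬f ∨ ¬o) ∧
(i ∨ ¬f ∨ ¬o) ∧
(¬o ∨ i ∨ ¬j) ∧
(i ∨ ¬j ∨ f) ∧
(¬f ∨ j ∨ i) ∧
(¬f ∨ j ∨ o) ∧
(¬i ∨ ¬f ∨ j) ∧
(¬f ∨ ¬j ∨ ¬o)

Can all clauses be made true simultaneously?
Yes

Yes, the formula is satisfiable.

One satisfying assignment is: i=False, j=True, f=True, o=False

Verification: With this assignment, all 17 clauses evaluate to true.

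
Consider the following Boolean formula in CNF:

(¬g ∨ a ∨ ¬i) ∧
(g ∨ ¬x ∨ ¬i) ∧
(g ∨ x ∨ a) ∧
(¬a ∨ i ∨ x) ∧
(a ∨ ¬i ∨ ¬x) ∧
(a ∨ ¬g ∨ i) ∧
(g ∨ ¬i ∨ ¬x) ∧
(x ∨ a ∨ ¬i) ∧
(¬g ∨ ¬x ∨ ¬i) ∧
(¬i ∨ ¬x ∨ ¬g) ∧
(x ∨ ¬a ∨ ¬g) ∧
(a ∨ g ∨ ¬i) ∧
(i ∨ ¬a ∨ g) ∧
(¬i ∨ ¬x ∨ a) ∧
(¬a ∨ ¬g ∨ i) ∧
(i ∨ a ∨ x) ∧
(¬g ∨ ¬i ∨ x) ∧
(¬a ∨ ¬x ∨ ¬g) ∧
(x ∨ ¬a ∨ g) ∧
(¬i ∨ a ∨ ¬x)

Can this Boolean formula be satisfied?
Yes

Yes, the formula is satisfiable.

One satisfying assignment is: x=True, g=False, a=False, i=False

Verification: With this assignment, all 20 clauses evaluate to true.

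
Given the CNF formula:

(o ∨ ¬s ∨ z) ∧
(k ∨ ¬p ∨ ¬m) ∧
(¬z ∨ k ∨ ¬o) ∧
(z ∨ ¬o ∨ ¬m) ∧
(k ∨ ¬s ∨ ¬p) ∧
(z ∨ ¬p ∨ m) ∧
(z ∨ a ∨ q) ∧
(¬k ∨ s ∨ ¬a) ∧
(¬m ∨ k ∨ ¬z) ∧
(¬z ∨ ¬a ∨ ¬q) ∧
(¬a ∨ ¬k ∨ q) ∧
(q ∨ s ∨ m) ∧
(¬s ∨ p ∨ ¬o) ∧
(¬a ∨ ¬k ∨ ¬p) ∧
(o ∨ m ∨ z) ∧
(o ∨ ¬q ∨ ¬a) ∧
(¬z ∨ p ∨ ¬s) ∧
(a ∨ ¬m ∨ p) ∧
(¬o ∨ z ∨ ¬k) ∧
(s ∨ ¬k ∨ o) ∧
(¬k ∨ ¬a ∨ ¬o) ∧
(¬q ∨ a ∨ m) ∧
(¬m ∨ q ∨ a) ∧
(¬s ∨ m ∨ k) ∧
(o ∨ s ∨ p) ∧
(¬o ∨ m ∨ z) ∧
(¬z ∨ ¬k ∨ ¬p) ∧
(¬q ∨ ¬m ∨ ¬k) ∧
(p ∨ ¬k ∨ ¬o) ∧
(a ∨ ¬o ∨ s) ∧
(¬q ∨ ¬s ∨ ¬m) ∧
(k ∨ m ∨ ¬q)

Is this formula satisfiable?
No

No, the formula is not satisfiable.

No assignment of truth values to the variables can make all 32 clauses true simultaneously.

The formula is UNSAT (unsatisfiable).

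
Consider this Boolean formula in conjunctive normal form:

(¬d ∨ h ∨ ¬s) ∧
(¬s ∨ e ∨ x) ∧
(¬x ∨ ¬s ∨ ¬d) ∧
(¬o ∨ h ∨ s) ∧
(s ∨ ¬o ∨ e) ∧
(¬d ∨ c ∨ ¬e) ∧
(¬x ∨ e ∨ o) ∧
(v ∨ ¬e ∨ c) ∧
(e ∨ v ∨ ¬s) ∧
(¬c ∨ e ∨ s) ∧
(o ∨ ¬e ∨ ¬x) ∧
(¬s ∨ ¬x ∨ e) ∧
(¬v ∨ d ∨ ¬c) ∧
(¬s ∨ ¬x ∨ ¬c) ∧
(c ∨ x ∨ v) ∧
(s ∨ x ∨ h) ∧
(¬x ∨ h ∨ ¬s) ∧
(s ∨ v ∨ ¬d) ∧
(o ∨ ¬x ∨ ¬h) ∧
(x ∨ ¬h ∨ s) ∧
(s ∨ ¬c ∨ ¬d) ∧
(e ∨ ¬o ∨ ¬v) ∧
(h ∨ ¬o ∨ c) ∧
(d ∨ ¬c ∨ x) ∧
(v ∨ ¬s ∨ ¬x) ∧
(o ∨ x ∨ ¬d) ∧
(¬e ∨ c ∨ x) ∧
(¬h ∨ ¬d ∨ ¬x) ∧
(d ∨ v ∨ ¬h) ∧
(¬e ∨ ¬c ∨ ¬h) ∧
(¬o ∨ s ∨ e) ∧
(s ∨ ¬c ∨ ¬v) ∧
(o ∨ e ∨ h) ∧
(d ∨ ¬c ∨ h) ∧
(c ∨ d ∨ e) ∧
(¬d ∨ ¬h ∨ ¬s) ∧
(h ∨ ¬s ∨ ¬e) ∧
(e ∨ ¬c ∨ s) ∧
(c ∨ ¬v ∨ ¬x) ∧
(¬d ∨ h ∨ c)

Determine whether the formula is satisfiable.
No

No, the formula is not satisfiable.

No assignment of truth values to the variables can make all 40 clauses true simultaneously.

The formula is UNSAT (unsatisfiable).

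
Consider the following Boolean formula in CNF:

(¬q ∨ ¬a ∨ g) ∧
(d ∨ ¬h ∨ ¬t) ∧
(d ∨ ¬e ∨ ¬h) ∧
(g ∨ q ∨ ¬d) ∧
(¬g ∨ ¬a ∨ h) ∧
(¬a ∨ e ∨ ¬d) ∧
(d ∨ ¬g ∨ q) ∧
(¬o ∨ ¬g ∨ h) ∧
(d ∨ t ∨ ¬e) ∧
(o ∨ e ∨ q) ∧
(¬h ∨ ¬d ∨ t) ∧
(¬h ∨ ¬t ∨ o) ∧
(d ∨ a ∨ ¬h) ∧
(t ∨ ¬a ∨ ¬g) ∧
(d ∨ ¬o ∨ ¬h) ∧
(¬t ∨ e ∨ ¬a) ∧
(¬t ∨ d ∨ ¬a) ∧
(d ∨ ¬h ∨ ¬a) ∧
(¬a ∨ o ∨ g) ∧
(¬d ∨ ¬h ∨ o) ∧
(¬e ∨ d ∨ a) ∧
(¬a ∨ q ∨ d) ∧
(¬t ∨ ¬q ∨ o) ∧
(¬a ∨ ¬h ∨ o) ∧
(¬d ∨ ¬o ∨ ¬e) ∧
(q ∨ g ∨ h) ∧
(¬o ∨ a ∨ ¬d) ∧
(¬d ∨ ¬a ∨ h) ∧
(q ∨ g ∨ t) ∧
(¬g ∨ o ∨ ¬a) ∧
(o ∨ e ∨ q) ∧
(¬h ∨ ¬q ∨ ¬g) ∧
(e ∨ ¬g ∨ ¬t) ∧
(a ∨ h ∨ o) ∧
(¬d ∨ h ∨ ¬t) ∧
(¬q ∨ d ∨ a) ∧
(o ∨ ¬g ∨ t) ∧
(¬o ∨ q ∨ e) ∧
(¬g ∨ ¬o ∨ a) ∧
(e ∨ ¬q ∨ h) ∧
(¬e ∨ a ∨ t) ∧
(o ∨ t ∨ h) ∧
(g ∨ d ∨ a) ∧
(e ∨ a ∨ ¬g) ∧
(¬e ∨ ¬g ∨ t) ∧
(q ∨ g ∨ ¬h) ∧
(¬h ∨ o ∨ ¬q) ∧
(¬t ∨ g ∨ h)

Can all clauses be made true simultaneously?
No

No, the formula is not satisfiable.

No assignment of truth values to the variables can make all 48 clauses true simultaneously.

The formula is UNSAT (unsatisfiable).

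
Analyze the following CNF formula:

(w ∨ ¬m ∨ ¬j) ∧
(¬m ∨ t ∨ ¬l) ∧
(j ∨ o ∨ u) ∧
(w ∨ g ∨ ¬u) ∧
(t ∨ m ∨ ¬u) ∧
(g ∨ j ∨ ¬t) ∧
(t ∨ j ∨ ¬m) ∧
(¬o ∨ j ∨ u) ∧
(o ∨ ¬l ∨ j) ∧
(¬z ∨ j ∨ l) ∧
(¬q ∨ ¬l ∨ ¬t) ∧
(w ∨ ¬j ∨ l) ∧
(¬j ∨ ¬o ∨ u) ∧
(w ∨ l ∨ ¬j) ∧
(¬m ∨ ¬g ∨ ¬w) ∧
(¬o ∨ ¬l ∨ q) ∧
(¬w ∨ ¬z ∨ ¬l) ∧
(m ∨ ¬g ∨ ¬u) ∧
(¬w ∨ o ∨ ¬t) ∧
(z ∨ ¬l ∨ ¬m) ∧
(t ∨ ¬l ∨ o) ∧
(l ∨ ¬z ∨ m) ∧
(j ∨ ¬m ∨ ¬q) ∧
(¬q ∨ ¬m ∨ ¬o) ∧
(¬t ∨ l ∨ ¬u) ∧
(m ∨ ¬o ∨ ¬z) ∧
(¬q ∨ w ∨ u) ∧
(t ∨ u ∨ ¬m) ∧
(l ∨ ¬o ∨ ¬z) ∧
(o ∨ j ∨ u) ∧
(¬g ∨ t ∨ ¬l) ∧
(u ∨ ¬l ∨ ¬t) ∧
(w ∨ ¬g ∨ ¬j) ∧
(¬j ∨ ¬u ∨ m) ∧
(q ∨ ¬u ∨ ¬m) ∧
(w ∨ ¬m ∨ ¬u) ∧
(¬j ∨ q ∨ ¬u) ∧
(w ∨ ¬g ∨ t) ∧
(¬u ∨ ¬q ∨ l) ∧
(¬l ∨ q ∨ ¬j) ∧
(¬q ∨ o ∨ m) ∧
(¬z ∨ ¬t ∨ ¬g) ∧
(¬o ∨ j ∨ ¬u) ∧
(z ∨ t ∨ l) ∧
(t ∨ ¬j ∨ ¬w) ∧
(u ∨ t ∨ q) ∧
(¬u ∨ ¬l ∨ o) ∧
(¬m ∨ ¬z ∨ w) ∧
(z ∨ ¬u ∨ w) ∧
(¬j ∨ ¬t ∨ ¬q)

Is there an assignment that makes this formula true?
No

No, the formula is not satisfiable.

No assignment of truth values to the variables can make all 50 clauses true simultaneously.

The formula is UNSAT (unsatisfiable).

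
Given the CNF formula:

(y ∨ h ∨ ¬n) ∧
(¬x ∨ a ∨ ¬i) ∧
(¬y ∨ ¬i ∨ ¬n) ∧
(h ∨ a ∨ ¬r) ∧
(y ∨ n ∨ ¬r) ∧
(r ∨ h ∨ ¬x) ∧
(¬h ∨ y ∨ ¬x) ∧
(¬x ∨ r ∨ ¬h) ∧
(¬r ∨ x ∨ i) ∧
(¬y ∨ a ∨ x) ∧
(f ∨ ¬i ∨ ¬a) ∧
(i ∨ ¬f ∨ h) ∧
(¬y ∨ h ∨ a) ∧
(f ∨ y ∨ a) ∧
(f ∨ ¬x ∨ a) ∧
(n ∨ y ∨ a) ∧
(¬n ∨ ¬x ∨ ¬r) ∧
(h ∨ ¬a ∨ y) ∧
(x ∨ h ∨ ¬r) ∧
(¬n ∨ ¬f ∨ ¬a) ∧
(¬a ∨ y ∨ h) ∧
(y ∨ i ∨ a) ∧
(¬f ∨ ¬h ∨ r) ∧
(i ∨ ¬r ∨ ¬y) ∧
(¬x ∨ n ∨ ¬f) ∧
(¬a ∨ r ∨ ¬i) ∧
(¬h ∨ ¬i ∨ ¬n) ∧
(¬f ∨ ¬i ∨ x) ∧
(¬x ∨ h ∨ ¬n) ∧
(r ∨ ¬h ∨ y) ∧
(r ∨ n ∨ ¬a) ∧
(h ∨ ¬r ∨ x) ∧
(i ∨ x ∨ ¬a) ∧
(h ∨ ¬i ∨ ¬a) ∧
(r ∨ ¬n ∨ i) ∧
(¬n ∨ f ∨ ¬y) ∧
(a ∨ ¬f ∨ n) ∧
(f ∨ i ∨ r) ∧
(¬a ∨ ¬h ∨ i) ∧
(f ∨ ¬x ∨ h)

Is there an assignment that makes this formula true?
No

No, the formula is not satisfiable.

No assignment of truth values to the variables can make all 40 clauses true simultaneously.

The formula is UNSAT (unsatisfiable).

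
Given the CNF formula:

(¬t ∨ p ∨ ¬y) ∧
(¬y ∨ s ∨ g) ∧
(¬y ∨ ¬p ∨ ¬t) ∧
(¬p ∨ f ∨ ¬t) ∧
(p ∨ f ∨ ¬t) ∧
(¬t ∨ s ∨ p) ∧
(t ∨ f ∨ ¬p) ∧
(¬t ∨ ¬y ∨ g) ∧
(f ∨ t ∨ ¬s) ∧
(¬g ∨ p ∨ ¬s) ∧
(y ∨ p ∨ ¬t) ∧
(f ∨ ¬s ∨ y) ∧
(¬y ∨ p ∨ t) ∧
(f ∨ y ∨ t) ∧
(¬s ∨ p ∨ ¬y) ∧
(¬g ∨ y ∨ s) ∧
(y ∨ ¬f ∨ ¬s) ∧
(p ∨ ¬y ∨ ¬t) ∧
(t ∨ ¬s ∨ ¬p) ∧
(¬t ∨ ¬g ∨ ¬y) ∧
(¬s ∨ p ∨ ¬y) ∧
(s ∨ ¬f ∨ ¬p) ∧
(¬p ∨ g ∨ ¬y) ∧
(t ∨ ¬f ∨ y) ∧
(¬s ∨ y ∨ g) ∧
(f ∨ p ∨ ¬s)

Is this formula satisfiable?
No

No, the formula is not satisfiable.

No assignment of truth values to the variables can make all 26 clauses true simultaneously.

The formula is UNSAT (unsatisfiable).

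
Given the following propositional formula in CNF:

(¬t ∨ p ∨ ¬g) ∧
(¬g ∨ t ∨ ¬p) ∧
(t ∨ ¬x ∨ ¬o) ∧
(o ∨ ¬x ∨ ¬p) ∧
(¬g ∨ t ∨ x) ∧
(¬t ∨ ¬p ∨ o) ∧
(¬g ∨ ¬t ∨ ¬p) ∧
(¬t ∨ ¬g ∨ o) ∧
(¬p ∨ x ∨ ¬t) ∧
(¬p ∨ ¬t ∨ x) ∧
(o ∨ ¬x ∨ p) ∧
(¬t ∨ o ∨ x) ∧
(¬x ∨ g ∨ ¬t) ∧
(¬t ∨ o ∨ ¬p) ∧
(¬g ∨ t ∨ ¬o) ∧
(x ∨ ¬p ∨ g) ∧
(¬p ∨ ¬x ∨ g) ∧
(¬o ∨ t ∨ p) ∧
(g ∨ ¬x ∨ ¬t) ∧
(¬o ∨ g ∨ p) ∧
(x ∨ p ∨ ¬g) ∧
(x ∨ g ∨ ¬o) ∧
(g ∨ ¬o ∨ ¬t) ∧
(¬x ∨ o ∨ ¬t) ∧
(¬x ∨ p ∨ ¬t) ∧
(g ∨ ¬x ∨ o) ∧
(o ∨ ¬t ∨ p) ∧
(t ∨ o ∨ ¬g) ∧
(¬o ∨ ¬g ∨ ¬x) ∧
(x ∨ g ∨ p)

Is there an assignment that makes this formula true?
No

No, the formula is not satisfiable.

No assignment of truth values to the variables can make all 30 clauses true simultaneously.

The formula is UNSAT (unsatisfiable).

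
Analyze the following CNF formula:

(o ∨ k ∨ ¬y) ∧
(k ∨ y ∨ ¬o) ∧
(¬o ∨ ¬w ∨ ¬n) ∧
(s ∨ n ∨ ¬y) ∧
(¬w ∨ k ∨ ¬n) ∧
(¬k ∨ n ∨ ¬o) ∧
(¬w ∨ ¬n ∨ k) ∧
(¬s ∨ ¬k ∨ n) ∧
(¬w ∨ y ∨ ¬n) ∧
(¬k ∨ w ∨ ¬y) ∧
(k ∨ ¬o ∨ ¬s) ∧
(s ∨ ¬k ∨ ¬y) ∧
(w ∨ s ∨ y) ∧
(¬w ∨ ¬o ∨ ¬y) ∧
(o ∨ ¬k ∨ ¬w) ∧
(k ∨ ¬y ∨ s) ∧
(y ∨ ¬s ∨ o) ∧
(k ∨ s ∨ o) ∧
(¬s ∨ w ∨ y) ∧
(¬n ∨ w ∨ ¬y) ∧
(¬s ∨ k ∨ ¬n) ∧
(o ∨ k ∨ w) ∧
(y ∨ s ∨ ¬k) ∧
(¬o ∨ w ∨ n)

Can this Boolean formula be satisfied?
No

No, the formula is not satisfiable.

No assignment of truth values to the variables can make all 24 clauses true simultaneously.

The formula is UNSAT (unsatisfiable).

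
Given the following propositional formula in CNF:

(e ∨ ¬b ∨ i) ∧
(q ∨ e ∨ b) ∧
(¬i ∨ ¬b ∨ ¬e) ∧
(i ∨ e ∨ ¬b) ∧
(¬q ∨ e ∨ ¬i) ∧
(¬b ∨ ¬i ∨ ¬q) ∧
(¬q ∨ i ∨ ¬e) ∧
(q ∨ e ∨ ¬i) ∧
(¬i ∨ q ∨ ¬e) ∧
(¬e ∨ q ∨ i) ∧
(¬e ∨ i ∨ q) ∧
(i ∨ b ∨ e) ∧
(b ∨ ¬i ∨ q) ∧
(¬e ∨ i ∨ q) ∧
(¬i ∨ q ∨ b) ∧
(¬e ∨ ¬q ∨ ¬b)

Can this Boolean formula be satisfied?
Yes

Yes, the formula is satisfiable.

One satisfying assignment is: e=True, b=False, q=True, i=True

Verification: With this assignment, all 16 clauses evaluate to true.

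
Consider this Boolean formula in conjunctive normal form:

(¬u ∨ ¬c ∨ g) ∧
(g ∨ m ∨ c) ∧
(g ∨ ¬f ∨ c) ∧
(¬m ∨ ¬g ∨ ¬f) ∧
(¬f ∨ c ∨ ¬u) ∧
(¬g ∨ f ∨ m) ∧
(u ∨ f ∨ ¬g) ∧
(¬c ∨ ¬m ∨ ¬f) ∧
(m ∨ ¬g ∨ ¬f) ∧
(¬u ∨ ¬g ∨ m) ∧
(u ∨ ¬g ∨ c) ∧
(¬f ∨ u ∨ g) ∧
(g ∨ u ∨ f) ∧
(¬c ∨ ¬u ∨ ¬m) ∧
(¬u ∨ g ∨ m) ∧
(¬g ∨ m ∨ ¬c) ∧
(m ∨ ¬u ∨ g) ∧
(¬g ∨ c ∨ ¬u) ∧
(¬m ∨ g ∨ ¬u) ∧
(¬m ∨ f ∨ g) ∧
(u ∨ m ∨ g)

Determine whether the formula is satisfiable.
No

No, the formula is not satisfiable.

No assignment of truth values to the variables can make all 21 clauses true simultaneously.

The formula is UNSAT (unsatisfiable).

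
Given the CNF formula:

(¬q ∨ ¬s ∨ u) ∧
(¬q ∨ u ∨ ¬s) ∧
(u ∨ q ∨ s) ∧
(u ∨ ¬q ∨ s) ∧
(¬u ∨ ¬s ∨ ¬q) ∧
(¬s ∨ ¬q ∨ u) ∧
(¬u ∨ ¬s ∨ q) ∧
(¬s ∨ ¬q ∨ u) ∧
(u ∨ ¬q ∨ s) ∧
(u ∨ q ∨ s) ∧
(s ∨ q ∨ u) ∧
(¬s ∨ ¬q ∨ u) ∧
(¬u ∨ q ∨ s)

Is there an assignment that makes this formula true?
Yes

Yes, the formula is satisfiable.

One satisfying assignment is: u=False, q=False, s=True

Verification: With this assignment, all 13 clauses evaluate to true.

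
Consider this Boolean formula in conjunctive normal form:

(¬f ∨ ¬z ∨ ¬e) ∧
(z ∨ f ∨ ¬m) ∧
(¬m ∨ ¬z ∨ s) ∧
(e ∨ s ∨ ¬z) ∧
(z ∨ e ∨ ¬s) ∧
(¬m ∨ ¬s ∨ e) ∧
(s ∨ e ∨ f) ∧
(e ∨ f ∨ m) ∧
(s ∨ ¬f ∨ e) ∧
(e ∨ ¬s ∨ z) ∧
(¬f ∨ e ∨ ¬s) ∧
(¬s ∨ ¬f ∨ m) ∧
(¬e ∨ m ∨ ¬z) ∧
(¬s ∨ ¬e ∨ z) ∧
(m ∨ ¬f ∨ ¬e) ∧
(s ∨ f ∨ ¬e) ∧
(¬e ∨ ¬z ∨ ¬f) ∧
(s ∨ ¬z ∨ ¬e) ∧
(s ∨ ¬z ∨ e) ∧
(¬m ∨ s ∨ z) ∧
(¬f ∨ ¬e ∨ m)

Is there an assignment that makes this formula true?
Yes

Yes, the formula is satisfiable.

One satisfying assignment is: s=True, e=True, m=True, z=True, f=False

Verification: With this assignment, all 21 clauses evaluate to true.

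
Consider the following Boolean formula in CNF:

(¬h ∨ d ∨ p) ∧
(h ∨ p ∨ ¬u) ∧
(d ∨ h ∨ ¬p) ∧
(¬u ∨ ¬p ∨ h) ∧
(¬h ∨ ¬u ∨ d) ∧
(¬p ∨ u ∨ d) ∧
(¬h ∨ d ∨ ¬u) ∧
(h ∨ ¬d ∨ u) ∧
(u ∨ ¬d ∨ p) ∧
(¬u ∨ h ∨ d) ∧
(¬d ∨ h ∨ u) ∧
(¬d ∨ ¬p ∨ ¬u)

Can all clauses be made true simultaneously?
Yes

Yes, the formula is satisfiable.

One satisfying assignment is: p=False, u=False, h=False, d=False

Verification: With this assignment, all 12 clauses evaluate to true.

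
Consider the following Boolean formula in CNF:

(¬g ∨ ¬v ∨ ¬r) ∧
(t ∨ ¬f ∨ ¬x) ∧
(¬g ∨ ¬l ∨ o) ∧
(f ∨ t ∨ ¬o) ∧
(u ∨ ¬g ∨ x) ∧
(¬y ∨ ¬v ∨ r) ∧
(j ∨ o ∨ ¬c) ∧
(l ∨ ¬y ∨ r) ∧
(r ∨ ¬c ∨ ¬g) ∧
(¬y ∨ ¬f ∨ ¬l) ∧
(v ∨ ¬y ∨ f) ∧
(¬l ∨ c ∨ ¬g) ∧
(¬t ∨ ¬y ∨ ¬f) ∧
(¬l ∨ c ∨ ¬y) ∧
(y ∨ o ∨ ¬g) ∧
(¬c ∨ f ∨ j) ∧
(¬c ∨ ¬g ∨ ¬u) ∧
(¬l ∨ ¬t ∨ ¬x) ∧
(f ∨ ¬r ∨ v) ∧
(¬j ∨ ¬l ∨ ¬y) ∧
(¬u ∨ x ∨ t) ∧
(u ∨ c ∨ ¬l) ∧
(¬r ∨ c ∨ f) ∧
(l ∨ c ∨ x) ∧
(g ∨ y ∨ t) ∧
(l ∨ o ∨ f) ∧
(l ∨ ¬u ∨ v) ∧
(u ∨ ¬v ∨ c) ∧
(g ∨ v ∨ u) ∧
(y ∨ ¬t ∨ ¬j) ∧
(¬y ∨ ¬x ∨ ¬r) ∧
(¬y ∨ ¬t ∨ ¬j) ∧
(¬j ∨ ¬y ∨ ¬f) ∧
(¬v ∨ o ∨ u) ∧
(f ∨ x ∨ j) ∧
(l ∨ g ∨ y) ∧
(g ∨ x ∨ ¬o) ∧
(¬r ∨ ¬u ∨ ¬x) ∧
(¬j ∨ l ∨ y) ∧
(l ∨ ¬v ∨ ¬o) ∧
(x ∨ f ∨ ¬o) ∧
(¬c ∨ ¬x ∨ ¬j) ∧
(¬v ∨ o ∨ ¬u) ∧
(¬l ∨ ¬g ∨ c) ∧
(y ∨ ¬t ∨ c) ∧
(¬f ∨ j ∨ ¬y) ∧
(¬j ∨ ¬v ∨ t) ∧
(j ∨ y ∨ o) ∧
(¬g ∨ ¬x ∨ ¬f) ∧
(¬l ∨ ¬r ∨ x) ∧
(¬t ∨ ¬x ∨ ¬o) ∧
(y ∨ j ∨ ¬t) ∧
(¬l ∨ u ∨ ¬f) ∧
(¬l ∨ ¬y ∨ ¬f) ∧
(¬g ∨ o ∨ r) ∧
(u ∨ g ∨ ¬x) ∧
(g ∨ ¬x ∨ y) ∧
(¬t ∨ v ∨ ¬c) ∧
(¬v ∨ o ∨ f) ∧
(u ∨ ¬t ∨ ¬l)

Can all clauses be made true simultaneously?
No

No, the formula is not satisfiable.

No assignment of truth values to the variables can make all 60 clauses true simultaneously.

The formula is UNSAT (unsatisfiable).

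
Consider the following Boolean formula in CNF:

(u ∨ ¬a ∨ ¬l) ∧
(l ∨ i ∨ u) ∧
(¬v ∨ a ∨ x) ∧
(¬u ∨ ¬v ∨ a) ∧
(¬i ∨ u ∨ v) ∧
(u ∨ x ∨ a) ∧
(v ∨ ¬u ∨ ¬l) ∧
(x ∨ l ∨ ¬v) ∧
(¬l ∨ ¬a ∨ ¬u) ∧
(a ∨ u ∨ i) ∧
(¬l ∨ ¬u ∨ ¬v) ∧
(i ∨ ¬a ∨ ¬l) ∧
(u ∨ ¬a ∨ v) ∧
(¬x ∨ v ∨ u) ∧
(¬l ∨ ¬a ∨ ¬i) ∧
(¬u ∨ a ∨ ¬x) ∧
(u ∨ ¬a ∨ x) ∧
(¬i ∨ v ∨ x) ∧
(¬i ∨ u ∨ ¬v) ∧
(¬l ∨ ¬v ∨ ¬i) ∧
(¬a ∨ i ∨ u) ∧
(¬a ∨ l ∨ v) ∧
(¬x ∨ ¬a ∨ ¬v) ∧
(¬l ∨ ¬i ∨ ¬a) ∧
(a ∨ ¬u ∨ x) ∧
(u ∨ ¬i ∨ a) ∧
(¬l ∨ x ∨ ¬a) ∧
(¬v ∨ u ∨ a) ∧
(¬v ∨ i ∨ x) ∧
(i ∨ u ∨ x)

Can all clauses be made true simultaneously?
No

No, the formula is not satisfiable.

No assignment of truth values to the variables can make all 30 clauses true simultaneously.

The formula is UNSAT (unsatisfiable).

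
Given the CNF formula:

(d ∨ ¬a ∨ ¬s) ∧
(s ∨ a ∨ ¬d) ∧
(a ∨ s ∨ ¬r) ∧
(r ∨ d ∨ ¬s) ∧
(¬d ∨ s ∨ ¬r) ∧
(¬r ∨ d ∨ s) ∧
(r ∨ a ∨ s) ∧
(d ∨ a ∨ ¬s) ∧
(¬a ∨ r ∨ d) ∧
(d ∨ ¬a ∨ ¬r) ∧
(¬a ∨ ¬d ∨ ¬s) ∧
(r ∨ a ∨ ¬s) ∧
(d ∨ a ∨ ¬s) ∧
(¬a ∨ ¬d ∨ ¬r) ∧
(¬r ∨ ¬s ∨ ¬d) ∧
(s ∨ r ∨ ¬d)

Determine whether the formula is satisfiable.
No

No, the formula is not satisfiable.

No assignment of truth values to the variables can make all 16 clauses true simultaneously.

The formula is UNSAT (unsatisfiable).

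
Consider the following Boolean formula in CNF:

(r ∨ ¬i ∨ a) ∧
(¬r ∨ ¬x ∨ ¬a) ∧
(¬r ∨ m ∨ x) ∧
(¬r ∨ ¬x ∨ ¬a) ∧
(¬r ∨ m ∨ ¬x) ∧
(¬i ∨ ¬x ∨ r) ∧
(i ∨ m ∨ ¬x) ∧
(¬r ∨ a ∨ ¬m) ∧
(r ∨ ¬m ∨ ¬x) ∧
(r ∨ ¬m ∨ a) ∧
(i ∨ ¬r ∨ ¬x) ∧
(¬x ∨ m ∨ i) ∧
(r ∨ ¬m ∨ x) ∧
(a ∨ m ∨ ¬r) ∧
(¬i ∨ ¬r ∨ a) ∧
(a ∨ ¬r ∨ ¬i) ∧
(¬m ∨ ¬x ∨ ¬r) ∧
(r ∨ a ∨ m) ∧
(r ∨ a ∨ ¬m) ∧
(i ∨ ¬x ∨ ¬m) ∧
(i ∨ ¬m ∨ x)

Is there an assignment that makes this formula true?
Yes

Yes, the formula is satisfiable.

One satisfying assignment is: m=False, a=True, r=False, x=False, i=False

Verification: With this assignment, all 21 clauses evaluate to true.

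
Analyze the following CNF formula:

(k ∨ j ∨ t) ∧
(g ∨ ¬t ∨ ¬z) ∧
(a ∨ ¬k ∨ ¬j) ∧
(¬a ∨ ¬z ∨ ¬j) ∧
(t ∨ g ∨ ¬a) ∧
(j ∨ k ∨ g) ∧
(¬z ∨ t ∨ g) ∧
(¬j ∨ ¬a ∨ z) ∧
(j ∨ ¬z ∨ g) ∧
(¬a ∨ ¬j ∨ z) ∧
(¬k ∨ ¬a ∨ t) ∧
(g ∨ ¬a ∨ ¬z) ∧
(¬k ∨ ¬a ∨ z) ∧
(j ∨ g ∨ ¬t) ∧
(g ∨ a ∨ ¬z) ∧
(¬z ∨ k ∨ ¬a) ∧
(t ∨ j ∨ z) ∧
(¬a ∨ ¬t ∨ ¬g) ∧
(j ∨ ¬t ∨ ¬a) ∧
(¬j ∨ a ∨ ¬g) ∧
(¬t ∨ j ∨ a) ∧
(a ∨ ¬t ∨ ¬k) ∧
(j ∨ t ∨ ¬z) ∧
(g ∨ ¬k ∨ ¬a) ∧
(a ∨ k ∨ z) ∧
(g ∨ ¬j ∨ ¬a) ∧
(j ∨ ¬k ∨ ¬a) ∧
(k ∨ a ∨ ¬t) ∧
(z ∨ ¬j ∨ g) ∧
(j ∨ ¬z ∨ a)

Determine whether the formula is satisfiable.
No

No, the formula is not satisfiable.

No assignment of truth values to the variables can make all 30 clauses true simultaneously.

The formula is UNSAT (unsatisfiable).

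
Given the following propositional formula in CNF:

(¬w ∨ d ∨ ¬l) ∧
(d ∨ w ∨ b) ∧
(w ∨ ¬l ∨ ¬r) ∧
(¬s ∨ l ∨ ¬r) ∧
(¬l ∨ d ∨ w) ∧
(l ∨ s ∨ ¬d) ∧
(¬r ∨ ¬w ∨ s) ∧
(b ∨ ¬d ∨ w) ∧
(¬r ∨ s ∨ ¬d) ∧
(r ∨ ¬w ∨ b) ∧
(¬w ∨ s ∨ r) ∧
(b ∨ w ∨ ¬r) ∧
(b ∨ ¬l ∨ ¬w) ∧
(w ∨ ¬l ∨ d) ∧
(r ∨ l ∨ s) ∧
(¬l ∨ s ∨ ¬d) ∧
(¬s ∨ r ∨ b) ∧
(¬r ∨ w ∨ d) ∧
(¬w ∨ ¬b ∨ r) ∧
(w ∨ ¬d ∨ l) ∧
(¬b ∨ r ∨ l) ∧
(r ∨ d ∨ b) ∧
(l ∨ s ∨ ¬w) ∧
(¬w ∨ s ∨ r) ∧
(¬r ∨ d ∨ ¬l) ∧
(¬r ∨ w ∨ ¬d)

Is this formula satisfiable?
Yes

Yes, the formula is satisfiable.

One satisfying assignment is: d=True, s=True, w=False, r=False, l=True, b=True

Verification: With this assignment, all 26 clauses evaluate to true.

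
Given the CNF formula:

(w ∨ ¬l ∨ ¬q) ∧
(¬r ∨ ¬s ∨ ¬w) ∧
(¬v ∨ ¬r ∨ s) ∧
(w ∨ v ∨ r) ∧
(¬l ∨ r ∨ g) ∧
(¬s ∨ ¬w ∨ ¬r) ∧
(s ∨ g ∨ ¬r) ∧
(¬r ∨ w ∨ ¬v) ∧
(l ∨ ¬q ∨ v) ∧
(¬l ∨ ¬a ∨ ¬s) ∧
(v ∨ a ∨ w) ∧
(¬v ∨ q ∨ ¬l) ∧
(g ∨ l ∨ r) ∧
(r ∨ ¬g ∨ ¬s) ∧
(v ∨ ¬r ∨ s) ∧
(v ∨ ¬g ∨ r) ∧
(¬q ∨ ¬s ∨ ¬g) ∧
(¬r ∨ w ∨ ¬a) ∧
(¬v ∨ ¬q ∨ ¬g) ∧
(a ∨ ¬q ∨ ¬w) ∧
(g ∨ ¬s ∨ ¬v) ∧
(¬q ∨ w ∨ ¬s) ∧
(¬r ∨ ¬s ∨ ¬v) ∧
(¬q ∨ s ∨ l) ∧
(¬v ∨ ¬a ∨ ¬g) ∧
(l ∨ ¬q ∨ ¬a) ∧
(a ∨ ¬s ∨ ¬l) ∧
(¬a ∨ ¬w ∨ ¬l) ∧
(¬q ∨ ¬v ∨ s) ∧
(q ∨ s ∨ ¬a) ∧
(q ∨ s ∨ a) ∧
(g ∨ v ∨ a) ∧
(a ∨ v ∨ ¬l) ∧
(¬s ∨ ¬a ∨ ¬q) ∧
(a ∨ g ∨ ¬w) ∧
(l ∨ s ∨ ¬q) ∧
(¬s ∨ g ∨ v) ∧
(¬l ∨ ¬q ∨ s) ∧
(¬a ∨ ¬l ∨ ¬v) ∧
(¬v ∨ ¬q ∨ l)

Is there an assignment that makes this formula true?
No

No, the formula is not satisfiable.

No assignment of truth values to the variables can make all 40 clauses true simultaneously.

The formula is UNSAT (unsatisfiable).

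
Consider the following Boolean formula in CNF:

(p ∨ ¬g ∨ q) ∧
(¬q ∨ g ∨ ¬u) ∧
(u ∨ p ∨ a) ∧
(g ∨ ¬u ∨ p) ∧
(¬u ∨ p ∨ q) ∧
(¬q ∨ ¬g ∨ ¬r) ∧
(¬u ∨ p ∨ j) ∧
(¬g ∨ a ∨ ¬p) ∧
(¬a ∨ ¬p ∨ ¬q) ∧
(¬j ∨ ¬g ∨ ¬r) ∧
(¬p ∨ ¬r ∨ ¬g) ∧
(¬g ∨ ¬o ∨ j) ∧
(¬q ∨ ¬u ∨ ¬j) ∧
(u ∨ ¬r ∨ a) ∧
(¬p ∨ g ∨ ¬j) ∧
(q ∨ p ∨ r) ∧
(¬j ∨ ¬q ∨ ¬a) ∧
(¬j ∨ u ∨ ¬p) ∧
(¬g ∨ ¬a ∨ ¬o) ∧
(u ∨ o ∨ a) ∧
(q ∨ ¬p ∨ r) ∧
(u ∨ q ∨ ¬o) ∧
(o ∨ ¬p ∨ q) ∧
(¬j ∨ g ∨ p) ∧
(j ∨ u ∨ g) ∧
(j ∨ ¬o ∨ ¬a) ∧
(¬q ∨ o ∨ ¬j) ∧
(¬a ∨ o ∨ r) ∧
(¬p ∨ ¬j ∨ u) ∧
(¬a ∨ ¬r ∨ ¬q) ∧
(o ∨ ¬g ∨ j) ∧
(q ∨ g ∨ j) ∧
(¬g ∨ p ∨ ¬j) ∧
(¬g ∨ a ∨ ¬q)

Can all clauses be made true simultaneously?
No

No, the formula is not satisfiable.

No assignment of truth values to the variables can make all 34 clauses true simultaneously.

The formula is UNSAT (unsatisfiable).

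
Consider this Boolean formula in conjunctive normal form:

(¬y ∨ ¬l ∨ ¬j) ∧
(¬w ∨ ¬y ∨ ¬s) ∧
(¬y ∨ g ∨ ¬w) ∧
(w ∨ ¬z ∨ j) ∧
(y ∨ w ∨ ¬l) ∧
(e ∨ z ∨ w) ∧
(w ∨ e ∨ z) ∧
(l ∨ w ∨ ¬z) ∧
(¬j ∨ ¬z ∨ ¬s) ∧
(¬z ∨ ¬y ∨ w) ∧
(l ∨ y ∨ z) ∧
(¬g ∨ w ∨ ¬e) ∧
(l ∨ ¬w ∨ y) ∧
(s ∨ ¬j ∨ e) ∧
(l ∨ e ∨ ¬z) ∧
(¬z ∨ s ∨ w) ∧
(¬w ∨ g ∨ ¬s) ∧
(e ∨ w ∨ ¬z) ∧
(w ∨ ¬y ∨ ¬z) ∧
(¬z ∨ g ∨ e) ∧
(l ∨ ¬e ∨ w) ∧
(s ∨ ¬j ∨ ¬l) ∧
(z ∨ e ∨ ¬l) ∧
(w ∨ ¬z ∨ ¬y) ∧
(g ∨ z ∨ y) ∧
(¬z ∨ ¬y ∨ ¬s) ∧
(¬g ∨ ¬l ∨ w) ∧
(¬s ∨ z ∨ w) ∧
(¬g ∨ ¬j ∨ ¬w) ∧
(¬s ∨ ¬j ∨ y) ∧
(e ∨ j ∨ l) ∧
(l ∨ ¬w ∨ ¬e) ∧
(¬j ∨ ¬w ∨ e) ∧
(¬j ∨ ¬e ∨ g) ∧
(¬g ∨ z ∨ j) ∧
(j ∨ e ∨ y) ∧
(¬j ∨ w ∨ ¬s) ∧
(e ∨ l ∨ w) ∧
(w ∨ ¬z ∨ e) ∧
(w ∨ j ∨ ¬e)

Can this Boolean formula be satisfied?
Yes

Yes, the formula is satisfiable.

One satisfying assignment is: w=True, z=True, e=True, l=True, j=False, s=False, g=False, y=False

Verification: With this assignment, all 40 clauses evaluate to true.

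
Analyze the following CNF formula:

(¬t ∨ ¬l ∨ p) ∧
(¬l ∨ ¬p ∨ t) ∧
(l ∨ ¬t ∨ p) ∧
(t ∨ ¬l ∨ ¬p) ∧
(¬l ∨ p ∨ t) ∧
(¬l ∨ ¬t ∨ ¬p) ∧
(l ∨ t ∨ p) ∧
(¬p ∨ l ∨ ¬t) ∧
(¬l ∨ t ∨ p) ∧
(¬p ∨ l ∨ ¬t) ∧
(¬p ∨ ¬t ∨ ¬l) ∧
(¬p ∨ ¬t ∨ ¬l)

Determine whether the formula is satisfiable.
Yes

Yes, the formula is satisfiable.

One satisfying assignment is: t=False, p=True, l=False

Verification: With this assignment, all 12 clauses evaluate to true.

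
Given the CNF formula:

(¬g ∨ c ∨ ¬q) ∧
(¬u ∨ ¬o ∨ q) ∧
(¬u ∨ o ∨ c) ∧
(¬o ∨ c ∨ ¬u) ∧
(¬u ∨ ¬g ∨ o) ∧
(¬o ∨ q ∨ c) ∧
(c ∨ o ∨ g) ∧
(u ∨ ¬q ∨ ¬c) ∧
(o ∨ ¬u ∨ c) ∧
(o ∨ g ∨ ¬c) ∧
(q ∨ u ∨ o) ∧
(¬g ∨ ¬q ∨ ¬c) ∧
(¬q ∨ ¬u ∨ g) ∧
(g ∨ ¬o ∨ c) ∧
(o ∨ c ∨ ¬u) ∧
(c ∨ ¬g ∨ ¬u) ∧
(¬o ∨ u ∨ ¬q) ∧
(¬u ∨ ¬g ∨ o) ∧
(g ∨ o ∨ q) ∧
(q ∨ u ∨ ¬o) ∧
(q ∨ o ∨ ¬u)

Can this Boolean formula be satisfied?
No

No, the formula is not satisfiable.

No assignment of truth values to the variables can make all 21 clauses true simultaneously.

The formula is UNSAT (unsatisfiable).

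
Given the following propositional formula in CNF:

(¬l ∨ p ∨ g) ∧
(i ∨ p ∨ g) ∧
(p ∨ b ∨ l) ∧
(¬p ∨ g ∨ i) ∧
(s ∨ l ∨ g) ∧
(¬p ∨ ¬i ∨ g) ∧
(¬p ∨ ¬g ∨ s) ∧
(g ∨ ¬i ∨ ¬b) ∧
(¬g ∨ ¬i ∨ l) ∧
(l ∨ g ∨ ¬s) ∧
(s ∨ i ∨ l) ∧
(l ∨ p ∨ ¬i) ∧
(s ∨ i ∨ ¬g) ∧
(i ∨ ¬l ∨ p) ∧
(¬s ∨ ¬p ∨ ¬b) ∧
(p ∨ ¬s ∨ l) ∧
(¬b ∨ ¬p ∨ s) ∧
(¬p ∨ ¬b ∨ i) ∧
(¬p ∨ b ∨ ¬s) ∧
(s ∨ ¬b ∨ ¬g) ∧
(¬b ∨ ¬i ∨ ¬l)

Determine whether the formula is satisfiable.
Yes

Yes, the formula is satisfiable.

One satisfying assignment is: l=True, g=True, s=False, i=True, p=False, b=False

Verification: With this assignment, all 21 clauses evaluate to true.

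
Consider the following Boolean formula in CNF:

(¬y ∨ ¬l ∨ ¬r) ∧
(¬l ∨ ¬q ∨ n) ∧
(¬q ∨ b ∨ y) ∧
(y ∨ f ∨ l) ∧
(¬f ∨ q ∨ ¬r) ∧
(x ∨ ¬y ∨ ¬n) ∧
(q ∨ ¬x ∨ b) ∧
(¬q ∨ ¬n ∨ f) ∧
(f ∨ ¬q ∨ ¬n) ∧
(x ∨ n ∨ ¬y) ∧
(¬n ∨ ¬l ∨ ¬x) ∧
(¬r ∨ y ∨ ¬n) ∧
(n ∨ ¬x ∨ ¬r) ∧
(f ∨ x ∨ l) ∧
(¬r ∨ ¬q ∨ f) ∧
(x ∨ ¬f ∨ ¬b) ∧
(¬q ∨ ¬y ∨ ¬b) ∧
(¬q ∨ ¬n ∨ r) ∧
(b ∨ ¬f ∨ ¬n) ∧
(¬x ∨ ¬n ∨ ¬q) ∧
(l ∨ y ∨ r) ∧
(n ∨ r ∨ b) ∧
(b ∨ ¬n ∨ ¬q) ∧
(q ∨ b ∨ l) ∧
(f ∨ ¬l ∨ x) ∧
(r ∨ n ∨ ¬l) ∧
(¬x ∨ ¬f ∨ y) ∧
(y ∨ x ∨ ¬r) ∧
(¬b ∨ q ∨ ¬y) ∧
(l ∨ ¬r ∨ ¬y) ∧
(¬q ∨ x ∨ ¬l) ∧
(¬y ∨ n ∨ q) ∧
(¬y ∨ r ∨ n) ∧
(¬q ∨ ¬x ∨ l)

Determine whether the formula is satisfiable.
No

No, the formula is not satisfiable.

No assignment of truth values to the variables can make all 34 clauses true simultaneously.

The formula is UNSAT (unsatisfiable).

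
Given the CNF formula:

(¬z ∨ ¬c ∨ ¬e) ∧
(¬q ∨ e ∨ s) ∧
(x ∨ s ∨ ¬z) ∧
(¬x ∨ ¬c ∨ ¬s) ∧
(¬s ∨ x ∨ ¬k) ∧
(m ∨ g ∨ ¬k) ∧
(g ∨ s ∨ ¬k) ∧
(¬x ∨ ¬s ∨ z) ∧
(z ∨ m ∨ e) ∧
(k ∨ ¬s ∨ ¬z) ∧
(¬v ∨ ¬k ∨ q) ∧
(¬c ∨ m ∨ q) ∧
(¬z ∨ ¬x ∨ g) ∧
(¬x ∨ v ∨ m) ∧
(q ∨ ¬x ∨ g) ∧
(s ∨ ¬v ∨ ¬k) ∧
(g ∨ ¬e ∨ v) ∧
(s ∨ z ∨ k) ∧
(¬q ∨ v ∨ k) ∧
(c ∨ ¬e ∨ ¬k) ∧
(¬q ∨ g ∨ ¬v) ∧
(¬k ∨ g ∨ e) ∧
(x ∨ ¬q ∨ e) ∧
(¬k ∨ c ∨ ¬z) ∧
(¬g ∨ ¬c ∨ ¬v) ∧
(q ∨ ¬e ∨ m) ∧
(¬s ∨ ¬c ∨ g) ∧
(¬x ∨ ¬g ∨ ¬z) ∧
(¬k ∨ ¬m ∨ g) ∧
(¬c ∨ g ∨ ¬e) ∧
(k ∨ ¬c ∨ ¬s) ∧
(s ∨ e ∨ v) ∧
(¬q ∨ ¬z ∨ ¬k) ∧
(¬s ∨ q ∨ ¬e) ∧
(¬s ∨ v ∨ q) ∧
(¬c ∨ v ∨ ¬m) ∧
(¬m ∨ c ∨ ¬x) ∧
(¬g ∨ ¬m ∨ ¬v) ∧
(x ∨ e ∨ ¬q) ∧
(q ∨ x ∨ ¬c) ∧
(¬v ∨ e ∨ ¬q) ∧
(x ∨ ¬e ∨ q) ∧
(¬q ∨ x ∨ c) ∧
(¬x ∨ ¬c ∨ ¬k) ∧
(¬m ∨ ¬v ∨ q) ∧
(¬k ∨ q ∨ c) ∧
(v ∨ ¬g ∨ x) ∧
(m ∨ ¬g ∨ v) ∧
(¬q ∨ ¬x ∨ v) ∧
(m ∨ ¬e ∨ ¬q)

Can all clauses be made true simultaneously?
No

No, the formula is not satisfiable.

No assignment of truth values to the variables can make all 50 clauses true simultaneously.

The formula is UNSAT (unsatisfiable).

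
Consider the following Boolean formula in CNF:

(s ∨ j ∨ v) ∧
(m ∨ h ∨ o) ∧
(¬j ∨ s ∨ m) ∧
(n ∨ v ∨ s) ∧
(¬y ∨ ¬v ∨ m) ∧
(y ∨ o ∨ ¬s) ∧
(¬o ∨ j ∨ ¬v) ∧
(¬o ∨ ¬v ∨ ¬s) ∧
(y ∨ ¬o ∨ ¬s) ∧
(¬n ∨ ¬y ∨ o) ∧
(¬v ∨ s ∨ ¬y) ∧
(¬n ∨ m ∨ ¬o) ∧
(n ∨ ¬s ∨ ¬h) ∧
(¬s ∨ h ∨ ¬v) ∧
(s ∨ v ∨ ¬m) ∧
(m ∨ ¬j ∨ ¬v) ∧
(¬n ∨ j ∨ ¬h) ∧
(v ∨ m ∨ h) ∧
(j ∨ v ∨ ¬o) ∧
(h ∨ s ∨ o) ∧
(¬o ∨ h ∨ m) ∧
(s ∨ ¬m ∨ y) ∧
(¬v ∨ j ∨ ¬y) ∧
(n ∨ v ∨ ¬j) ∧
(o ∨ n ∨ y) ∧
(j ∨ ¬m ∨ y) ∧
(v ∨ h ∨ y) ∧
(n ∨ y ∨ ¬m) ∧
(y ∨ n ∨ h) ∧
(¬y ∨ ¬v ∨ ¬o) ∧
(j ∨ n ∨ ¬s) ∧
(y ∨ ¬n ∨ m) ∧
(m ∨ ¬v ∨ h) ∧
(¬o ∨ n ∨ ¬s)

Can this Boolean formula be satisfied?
Yes

Yes, the formula is satisfiable.

One satisfying assignment is: m=True, y=True, v=False, h=False, j=True, n=True, s=True, o=True

Verification: With this assignment, all 34 clauses evaluate to true.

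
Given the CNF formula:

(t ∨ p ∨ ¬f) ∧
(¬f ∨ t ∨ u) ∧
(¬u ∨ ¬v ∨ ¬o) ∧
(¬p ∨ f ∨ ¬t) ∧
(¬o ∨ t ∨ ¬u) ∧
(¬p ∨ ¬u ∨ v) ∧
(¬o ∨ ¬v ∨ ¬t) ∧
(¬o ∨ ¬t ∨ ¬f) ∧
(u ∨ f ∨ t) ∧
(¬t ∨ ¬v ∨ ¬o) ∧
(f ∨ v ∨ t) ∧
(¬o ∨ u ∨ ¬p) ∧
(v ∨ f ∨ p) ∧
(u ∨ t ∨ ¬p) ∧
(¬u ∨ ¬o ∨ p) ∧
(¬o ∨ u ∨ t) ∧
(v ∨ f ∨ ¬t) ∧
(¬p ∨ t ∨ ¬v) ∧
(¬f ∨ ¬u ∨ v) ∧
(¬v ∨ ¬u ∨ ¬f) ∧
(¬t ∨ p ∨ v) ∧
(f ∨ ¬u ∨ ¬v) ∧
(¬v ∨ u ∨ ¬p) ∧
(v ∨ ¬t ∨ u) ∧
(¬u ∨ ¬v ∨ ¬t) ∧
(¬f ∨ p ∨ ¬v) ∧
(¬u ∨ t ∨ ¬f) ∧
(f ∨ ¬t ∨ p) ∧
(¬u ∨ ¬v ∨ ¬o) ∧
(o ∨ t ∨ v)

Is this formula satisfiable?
No

No, the formula is not satisfiable.

No assignment of truth values to the variables can make all 30 clauses true simultaneously.

The formula is UNSAT (unsatisfiable).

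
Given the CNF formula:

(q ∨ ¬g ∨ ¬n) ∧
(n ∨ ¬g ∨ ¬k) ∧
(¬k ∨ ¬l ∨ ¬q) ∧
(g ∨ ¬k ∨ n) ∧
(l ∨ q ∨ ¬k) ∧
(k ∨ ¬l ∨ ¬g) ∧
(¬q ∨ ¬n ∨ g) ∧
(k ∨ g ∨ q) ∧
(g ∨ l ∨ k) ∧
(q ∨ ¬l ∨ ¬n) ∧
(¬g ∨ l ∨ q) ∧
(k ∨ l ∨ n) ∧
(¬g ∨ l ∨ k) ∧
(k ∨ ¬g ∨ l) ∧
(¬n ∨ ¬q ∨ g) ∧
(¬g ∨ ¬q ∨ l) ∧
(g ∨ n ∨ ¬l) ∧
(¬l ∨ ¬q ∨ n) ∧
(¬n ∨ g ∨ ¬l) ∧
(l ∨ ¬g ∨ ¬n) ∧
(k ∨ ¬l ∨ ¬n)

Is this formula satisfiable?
No

No, the formula is not satisfiable.

No assignment of truth values to the variables can make all 21 clauses true simultaneously.

The formula is UNSAT (unsatisfiable).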